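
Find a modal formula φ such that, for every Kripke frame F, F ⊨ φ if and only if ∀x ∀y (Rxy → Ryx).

A defining formula is p → □◇p (the B axiom).
Suppose p→□◇p is valid. Take Rxy and set V(p)={x}. Then p at x, so □◇p at x, so ◇p at y, so some z with Ryz has p; z=x, i.e. Ryx.

p → □◇p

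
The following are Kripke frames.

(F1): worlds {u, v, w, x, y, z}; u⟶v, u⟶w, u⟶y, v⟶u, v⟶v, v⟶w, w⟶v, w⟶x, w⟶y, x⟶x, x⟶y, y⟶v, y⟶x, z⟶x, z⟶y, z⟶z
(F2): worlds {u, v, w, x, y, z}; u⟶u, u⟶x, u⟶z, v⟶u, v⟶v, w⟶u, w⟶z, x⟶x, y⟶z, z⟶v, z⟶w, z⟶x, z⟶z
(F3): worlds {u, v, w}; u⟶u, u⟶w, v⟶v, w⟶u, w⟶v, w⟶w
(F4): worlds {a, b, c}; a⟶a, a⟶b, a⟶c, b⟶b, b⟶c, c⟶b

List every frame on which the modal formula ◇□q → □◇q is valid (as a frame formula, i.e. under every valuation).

(F4)

This is the axiom for convergence; its first-order frame correspondent is ∀x ∀y ∀z (Rxy ∧ Rxz → ∃w (Ryw ∧ Rzw)).
(F1): fails — Rwx and Rwv but x and v have no common successor.
(F2): fails — Rzx and Rzv but x and v have no common successor.
(F3): fails — Rwu and Rwv but u and v have no common successor.
(F4): satisfies the condition.
Valid on: (F4).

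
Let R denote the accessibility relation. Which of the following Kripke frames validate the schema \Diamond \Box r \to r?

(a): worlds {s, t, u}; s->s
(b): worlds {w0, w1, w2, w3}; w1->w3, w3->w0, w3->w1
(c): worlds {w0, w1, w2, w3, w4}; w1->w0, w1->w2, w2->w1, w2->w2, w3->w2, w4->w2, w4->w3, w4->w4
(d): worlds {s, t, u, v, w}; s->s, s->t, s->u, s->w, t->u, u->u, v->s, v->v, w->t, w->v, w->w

(a)

The schema corresponds to symmetry: \forall x \forall y (Rxy \to Ryx).
(a): holds.
(b): fails — Rw3w0 but not Rw0w3.
(c): fails — Rw1w0 but not Rw0w1.
(d): fails — Rwt but not Rtw.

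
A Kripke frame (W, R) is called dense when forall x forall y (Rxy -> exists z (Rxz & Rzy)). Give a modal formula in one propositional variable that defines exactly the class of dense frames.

□□r → □r

The condition is density. The C4 schema □□r → □r defines it.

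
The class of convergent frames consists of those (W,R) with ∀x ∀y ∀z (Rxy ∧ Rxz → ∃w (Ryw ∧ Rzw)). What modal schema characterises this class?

The condition is convergence. The .2 schema ◇□q → □◇q defines it.
Suppose ◇□q→□◇q is valid. Take Rxy, Rxz and set V(q)={w : Ryw}. Then □q at y so ◇□q at x, so □◇q at x, so ◇q at z, giving w with Rzw and Ryw.

◇□q → □◇q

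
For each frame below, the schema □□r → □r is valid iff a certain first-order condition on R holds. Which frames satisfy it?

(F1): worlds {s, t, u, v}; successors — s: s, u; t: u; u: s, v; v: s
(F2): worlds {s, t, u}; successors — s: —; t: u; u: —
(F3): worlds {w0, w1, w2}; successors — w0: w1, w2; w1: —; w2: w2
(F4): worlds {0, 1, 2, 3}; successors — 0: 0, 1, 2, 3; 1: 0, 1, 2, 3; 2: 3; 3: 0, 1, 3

(F4)

Frame correspondent (Sahlqvist): ∀x ∀y (Rxy → ∃z (Rxz ∧ Rzy)) — i.e. density.
(F1): fails — Ruv but no z with Ruz and Rzv.
(F2): fails — Rtu but no z with Rtz and Rzu.
(F3): fails — Rw0w1 but no z with Rw0z and Rzw1.
(F4): satisfies the condition.
Valid on: (F4).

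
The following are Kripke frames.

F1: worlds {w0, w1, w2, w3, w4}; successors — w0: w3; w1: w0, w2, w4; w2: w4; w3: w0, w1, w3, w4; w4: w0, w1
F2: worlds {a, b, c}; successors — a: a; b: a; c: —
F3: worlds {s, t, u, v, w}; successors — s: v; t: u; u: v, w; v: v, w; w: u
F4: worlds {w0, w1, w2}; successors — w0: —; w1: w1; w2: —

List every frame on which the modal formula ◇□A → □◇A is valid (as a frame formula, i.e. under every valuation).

F2, F4

The schema corresponds to convergence: ∀x ∀y ∀z (Rxy ∧ Rxz → ∃w (Ryw ∧ Rzw)).
F1: fails — Rw1w2 and Rw1w0 but w2 and w0 have no common successor.
F2: holds.
F3: fails — Ruv and Ruw but v and w have no common successor.
F4: holds.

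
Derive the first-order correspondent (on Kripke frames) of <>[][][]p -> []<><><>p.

forall x forall y forall z ((xRy & xRz) -> exists w (y R^3 w & z R^3 w))

This is a Sahlqvist (Geach-type) schema ◇^1□^3p → □^1◇^3p.
Minimal-valuation argument: fix x; take any y with xR^1y and any z with xR^1z. Set V(p) to the set of worlds R-reachable from y in exactly 3 steps. Then □^3p holds at y, so the antecedent holds at x; validity forces ◇^3p at z, giving a w with zR^3w and yR^3w.
First-order correspondent: forall x forall y forall z ((xRy & xRz) -> exists w (y R^3 w & z R^3 w)).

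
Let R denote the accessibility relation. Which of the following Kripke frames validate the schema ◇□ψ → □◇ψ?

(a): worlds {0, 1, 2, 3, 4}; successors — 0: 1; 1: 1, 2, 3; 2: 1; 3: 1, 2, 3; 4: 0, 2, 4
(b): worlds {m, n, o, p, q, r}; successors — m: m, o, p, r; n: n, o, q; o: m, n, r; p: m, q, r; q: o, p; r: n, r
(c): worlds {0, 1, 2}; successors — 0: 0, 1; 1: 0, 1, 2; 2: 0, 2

This is the axiom for convergence; its first-order frame correspondent is ∀x ∀y ∀z (Rxy ∧ Rxz → ∃w (Ryw ∧ Rzw)).
(a): fails — R40 and R44 but 0 and 4 have no common successor.
(b): fails — Rno and Rnq but o and q have no common successor.
(c): satisfies the condition.

(c)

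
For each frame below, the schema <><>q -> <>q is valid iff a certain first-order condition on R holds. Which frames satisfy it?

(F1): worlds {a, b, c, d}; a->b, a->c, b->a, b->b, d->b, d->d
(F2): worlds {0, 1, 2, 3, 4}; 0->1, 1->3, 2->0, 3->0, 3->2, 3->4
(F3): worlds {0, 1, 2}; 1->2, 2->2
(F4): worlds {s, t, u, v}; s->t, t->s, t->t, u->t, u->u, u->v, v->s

(F3)

The schema corresponds to transitivity: forall x forall y forall z (Rxy & Ryz -> Rxz).
(F1): fails — Rab and Rba but not Raa.
(F2): fails — R01 and R13 but not R03.
(F3): holds.
(F4): fails — Ruv and Rvs but not Rus.
Valid on: (F3).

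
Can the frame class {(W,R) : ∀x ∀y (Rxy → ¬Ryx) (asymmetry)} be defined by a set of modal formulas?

Any modally definable frame class is closed under surjective bounded morphisms.
The 5-cycle (worlds w0,w1,w2,w3,w4 with w0→w1→w2→w3→w4→w0) is asymmetric. Mapping every world to a single reflexive point • is a surjective bounded morphism, and the reflexive point is not asymmetric (R•• but asymmetry requires ¬R••).
Hence asymmetry is not modally definable.

No — not modally definable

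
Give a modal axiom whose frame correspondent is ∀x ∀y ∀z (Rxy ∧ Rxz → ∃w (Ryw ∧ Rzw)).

A defining formula is ◇□ψ → □◇ψ (the .2 axiom).

◇□ψ → □◇ψ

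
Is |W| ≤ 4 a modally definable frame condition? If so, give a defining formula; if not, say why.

If a class were modally definable it would be closed under disjoint unions (Goldblatt–Thomason).
Any modal formula valid on each of 5 disjoint one-world frames is valid on their disjoint union (validity is preserved under disjoint unions). Each one-world frame has |W|=1≤4, but the union has |W|=5.
So the class is not modally definable.

No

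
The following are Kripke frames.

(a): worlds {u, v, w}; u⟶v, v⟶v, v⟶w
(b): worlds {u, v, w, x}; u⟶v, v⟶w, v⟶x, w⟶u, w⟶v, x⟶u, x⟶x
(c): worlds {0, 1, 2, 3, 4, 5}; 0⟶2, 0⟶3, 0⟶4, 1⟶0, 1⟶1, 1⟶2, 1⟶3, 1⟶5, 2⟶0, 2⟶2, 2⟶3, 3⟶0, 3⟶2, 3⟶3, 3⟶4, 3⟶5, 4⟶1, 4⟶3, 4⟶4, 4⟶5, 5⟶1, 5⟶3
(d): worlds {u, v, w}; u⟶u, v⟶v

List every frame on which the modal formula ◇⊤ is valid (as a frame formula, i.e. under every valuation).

(b), (c)

This is the axiom for seriality; its first-order frame correspondent is ∀x ∃y Rxy.
(a): fails — world w has no successor.
(b): ✓.
(c): ✓.
(d): fails — world w has no successor.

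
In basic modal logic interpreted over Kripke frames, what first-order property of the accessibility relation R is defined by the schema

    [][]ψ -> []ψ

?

Density

Suppose □□ψ→□ψ is valid. Take Rxy and set V(ψ)={w : xR²w}. Then □□ψ at x, so □ψ at x, so ψ at y, i.e. ∃z(Rxz∧Rzy).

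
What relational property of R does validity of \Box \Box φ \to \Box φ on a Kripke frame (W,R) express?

density

Suppose □□φ→□φ is valid. Take Rxy and set V(φ)={w : xR²w}. Then □□φ at x, so □φ at x, so φ at y, i.e. ∃z(Rxz∧Rzy).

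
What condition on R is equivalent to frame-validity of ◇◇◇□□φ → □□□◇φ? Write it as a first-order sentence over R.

∀x ∀y ∀z ((xR³y ∧ xR³z) → ∃w (yR²w ∧ zRw))

This is a Sahlqvist (Geach-type) schema ◇^3□^2φ → □^3◇^1φ.
First-order correspondent: ∀x ∀y ∀z ((xR³y ∧ xR³z) → ∃w (yR²w ∧ zRw)).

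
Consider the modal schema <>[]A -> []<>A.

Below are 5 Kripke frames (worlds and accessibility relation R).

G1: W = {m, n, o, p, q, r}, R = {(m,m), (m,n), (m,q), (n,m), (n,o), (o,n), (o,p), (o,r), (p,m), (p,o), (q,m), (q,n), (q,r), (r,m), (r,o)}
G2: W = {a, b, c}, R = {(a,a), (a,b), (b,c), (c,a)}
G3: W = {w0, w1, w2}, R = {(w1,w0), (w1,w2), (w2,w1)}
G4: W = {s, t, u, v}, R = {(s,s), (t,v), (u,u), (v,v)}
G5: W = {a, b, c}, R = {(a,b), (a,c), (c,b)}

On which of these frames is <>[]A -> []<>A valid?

G1, G4

This is the axiom for convergence; its first-order frame correspondent is forall x forall y forall z (Rxy & Rxz -> exists w (Ryw & Rzw)).
G1: ✓.
G2: fails — Raa and Rab but a and b have no common successor.
G3: fails — Rw1w2 and Rw1w0 but w2 and w0 have no common successor.
G4: ✓.
G5: fails — Rac and Rab but c and b have no common successor.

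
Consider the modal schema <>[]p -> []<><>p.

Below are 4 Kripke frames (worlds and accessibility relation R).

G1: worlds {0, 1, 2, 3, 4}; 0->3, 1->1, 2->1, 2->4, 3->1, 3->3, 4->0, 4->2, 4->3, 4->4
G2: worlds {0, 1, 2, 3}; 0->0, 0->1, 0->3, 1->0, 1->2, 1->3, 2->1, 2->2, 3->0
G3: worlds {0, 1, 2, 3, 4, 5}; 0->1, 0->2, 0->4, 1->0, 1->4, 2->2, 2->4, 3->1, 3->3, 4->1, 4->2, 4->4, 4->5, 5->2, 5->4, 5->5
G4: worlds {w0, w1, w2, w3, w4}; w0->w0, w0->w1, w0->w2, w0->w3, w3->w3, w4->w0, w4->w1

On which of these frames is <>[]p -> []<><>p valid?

G2, G3

Frame correspondent (Sahlqvist): forall x forall y forall z ((xRy & xRz) -> exists w (yRw & z R^2 w)) — i.e. a generalized confluence (Geach) condition.
G1: fails — 2R4, 2R1 but no w with 4Rw and 1R²w.
G2: holds.
G3: holds.
G4: fails — w0Rw0, w0Rw1 but no w with w0Rw and w1R²w.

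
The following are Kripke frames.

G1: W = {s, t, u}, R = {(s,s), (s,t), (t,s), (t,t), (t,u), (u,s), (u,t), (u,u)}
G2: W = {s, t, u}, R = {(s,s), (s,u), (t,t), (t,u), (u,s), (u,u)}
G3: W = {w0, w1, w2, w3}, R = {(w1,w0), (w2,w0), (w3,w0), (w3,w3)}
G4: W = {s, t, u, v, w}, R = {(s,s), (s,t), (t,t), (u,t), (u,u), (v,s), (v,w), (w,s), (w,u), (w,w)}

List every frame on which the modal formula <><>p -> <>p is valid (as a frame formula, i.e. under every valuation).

Frame correspondent (Sahlqvist): forall x forall y forall z (Rxy & Ryz -> Rxz) — i.e. transitivity.
G1: fails — Rst and Rtu but not Rsu.
G2: fails — Rtu and Rus but not Rts.
G3: holds.
G4: fails — Rwu and Rut but not Rwt.
Valid on: G3.

G3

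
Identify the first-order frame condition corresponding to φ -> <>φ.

Replacing φ by ¬φ and contraposing gives the equivalent schema □φ → φ.
Suppose □φ→φ is valid. At any x set V(φ)={w : Rxw}. Then □φ holds at x, so φ holds at x, i.e. Rxx.

reflexivity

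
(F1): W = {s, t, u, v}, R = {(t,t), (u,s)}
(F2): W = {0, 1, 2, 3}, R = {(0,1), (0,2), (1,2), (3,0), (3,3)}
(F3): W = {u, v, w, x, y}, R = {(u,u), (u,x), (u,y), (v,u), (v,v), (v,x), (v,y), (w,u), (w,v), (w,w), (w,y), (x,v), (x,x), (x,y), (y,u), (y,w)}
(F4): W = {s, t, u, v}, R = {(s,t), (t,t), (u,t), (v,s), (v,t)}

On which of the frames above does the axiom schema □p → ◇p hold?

The schema corresponds to seriality: ∀x ∃y Rxy.
(F1): fails — world s has no successor.
(F2): fails — world 2 has no successor.
(F3): ✓.
(F4): ✓.

(F3), (F4)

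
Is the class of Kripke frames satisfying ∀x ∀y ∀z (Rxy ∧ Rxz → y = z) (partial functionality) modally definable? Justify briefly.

Definable; ◇p → □p defines it

The condition is partial functionality. A defining modal formula is ◇p → □p.
Suppose ◇p→□p is valid. Take Rxy, Rxz and set V(p)={y}. Then ◇p at x, so □p at x, so p at z, i.e. z=y.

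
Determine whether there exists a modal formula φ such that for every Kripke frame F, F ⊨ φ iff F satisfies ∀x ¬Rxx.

No — not modally definable

If a class were modally definable it would be closed under surjective bounded morphisms (Goldblatt–Thomason).
The 4-cycle (worlds 0,1,2,3 with 0→1→2→3→0) is irreflexive, and the map sending every world to a single reflexive point • is a surjective bounded morphism (forth: every edge maps to (•,•); back: every world has a successor). So any modal formula valid on the 4-cycle is also valid on the reflexive point, which is not irreflexive.
Hence irreflexivity is not modally definable.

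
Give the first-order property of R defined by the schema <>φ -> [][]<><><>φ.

forall x forall y forall z ((xRy & x R^2 z) -> exists w (y = w & z R^3 w))

This is a Sahlqvist (Geach-type) schema ◇^1□^0φ → □^2◇^3φ.
Minimal-valuation argument: fix x; take any y with xR^1y and any z with xR^2z. Set V(φ) to the set of worlds R-reachable from y in exactly 0 steps. Then □^0φ holds at y, so the antecedent holds at x; validity forces ◇^3φ at z, giving a w with zR^3w and yR^0w.
First-order correspondent: forall x forall y forall z ((xRy & x R^2 z) -> exists w (y = w & z R^3 w)).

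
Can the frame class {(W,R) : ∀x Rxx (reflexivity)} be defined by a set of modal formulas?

Definable; □r → r defines it

This is a Sahlqvist condition; the T axiom □r → r defines it.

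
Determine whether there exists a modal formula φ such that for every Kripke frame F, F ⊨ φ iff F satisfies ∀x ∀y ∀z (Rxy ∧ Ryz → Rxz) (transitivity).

The condition is transitivity. A defining modal formula is □r → □□r.
Suppose □r→□□r is valid. Take Rxy, Ryz and set V(r)={w : Rxw}. Then □r at x, so □□r at x, so □r at y, so r at z, i.e. Rxz.

Definable; □r → □□r defines it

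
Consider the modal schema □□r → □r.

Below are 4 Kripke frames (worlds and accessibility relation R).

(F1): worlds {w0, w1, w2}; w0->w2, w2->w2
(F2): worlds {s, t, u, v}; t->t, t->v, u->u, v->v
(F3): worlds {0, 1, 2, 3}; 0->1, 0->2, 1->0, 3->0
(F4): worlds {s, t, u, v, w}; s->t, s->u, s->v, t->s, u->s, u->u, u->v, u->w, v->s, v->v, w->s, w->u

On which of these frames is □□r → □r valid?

(F1), (F2)

This is the axiom for density; its first-order frame correspondent is ∀x ∀y (Rxy → ∃z (Rxz ∧ Rzy)).
(F1): satisfies the condition.
(F2): satisfies the condition.
(F3): fails — R01 but no z with R0z and Rz1.
(F4): fails — Rts but no z with Rtz and Rzs.
Valid on: (F1), (F2).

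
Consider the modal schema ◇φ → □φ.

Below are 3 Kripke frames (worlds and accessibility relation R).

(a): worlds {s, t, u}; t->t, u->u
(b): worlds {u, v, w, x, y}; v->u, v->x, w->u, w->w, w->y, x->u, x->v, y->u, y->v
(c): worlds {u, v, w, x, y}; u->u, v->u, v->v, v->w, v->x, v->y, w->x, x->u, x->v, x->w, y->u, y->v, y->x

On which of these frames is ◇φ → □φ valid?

(a)

Frame correspondent (Sahlqvist): ∀x ∀y ∀z (Rxy ∧ Rxz → y = z) — i.e. partial functionality.
(a): ✓.
(b): fails — v sees both u and x.
(c): fails — v sees both u and v.
Valid on: (a).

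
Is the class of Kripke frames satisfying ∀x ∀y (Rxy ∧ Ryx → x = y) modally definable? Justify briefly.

Any modally definable frame class is closed under surjective bounded morphisms.
The 8-cycle (worlds a,b,c,d,e,f,g,h with a→b→c→d→e→f→g→h→a) is antisymmetric. Sending even-indexed worlds to • and odd-indexed worlds to ∘ is a surjective bounded morphism onto the two-world frame with •↔∘, which is not antisymmetric.
So the class is not modally definable.

Not modally definable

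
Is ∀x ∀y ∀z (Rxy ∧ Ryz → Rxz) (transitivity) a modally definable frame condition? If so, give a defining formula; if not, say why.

This is a Sahlqvist condition; the 4 axiom □r → □□r defines it.
Suppose □r→□□r is valid. Take Rxy, Ryz and set V(r)={w : Rxw}. Then □r at x, so □□r at x, so □r at y, so r at z, i.e. Rxz.

Yes, by □r → □□r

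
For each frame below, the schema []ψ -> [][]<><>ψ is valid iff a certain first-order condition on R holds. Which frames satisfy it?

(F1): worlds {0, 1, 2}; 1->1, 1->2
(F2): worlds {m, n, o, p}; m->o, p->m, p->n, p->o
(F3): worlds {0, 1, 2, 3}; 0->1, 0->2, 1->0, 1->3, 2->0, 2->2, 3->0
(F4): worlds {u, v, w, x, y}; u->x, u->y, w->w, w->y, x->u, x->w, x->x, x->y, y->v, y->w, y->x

Frame correspondent (Sahlqvist): forall x forall z (x R^2 z -> exists w (xRw & z R^2 w)) — i.e. a generalized confluence (Geach) condition.
(F1): fails — 1R²2 but no w with 1Rw and 2R²w.
(F2): fails — pR²o but no w with pRw and oR²w.
(F3): satisfies the condition.
(F4): fails — uR²v but no t with uRt and vR²t.
Valid on: (F3).

(F3)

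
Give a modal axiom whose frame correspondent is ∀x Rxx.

□ψ → ψ

The condition is reflexivity. The T schema □ψ → ψ defines it.
Suppose □ψ→ψ is valid. At any x set V(ψ)={w : Rxw}. Then □ψ holds at x, so ψ holds at x, i.e. Rxx.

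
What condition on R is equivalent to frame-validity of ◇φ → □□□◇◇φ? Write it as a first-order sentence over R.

This is a Sahlqvist (Geach-type) schema ◇^1□^0φ → □^3◇^2φ.
First-order correspondent: ∀x ∀y ∀z ((xRy ∧ xR³z) → ∃w (y = w ∧ zR²w)).

∀x ∀y ∀z ((xRy ∧ xR³z) → ∃w (y = w ∧ zR²w))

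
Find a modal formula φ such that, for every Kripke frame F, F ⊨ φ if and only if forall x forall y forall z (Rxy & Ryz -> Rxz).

This is transitivity; the standard corresponding axiom is 4: □ψ → □□ψ.
Suppose □ψ→□□ψ is valid. Take Rxy, Ryz and set V(ψ)={w : Rxw}. Then □ψ at x, so □□ψ at x, so □ψ at y, so ψ at z, i.e. Rxz.

□ψ → □□ψ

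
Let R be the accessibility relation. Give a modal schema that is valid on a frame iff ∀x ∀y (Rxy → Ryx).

A defining formula is s → □◇s (the B axiom).

s → □◇s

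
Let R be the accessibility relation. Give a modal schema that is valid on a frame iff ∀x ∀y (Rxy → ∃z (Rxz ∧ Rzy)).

A defining formula is □□q → □q (the C4 axiom).

□□q → □q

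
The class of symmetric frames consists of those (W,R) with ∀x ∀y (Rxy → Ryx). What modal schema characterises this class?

s → □◇s

The condition is symmetry. The B schema s → □◇s defines it.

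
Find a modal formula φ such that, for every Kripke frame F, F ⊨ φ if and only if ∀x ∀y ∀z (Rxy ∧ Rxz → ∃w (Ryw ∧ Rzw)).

◇□p → □◇p

This is convergence; the standard corresponding axiom is .2: ◇□p → □◇p.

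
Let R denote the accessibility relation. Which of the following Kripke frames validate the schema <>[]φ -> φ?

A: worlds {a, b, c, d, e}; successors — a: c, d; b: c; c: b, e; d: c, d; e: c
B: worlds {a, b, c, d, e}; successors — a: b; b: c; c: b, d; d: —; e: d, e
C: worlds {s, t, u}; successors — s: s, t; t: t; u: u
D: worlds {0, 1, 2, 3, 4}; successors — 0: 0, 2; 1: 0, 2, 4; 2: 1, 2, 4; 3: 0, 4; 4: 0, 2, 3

Frame correspondent (Sahlqvist): forall x forall y (Rxy -> Ryx) — i.e. symmetry.
A: fails — Rdc but not Rcd.
B: fails — Rcd but not Rdc.
C: fails — Rst but not Rts.
D: fails — R10 but not R01.
Valid on no frame.

none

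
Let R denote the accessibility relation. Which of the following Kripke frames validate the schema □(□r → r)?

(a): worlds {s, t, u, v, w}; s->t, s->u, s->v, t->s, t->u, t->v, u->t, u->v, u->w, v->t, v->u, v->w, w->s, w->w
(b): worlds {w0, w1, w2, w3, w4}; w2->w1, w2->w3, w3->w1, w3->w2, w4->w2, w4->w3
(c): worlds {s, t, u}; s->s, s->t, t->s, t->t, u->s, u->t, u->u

(c)

Frame correspondent (Sahlqvist): ∀x ∀y (Rxy → Ryy) — i.e. shift-reflexivity.
(a): fails — Ruv but not Rvv.
(b): fails — Rw3w1 but not Rw1w1.
(c): holds.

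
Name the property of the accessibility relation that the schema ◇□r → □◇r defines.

Suppose ◇□r→□◇r is valid. Take Rxy, Rxz and set V(r)={w : Ryw}. Then □r at y so ◇□r at x, so □◇r at x, so ◇r at z, giving w with Rzw and Ryw.
Conversely, on a frame with convergence the schema holds at every world under every valuation.
Frame condition: ∀x ∀y ∀z (Rxy ∧ Rxz → ∃w (Ryw ∧ Rzw)).

convergence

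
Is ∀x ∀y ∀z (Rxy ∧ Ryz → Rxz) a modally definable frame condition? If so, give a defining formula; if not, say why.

The condition is transitivity. A defining modal formula is □q → □□q.
Suppose □q→□□q is valid. Take Rxy, Ryz and set V(q)={w : Rxw}. Then □q at x, so □□q at x, so □q at y, so q at z, i.e. Rxz.

Yes — defined by □q → □□q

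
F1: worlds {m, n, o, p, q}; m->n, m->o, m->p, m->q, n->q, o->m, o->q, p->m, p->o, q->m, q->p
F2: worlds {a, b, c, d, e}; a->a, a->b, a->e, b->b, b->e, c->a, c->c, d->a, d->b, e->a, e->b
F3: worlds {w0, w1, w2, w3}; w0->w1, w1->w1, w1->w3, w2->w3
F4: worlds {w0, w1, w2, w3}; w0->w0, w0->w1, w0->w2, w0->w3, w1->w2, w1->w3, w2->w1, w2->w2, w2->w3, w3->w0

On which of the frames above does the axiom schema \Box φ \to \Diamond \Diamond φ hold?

F2, F4

The schema corresponds to a generalized confluence (Geach) condition: \forall x \exists w (xRw \wedge x R^2 w).
F1: fails — at n but no w with nRw and nR²w.
F2: holds.
F3: fails — at w2 but no w with w2Rw and w2R²w.
F4: holds.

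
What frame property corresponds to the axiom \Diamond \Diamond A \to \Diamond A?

Transitivity

Equivalently (dual form): □A → □□A.
Suppose □A→□□A is valid. Take Rxy, Ryz and set V(A)={w : Rxw}. Then □A at x, so □□A at x, so □A at y, so A at z, i.e. Rxz.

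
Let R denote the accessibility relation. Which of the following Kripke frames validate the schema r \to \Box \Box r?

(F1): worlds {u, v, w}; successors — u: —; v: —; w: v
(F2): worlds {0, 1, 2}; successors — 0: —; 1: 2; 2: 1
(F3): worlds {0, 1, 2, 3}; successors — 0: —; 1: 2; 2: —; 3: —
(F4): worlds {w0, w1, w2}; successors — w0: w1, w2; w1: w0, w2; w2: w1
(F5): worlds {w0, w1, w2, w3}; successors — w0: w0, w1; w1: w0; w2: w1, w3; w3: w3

(F1), (F2), (F3)

The schema corresponds to a generalized confluence (Geach) condition: \forall x \forall z (x R^2 z \to \exists w (x = w \wedge z = w)).
(F1): ✓.
(F2): ✓.
(F3): ✓.
(F4): fails — w0R²w1 but w0 ≠ w1.
(F5): fails — w0R²w1 but w0 ≠ w1.
Valid on: (F1), (F2), (F3).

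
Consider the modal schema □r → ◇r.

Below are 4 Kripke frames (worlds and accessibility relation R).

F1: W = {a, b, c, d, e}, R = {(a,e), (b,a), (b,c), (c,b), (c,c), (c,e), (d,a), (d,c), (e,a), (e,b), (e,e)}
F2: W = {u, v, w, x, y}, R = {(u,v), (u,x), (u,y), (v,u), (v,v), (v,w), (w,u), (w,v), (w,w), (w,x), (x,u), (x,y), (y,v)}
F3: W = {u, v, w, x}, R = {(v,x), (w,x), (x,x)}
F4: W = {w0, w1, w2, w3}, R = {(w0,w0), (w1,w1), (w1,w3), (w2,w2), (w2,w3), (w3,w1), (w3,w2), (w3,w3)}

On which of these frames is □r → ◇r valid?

The schema corresponds to seriality: ∀x ∃y Rxy.
F1: satisfies the condition.
F2: satisfies the condition.
F3: fails — world u has no successor.
F4: satisfies the condition.
Valid on: F1, F2, F4.

F1, F2, F4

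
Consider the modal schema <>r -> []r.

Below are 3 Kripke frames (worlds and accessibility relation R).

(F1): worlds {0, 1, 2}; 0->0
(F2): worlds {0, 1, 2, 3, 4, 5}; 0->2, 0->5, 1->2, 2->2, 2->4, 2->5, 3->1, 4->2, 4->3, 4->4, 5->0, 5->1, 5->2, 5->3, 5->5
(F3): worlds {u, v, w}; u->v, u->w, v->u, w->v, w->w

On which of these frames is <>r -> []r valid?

Frame correspondent (Sahlqvist): forall x forall y forall z (Rxy & Rxz -> y = z) — i.e. partial functionality.
(F1): ✓.
(F2): fails — 0 sees both 2 and 5.
(F3): fails — u sees both v and w.

(F1)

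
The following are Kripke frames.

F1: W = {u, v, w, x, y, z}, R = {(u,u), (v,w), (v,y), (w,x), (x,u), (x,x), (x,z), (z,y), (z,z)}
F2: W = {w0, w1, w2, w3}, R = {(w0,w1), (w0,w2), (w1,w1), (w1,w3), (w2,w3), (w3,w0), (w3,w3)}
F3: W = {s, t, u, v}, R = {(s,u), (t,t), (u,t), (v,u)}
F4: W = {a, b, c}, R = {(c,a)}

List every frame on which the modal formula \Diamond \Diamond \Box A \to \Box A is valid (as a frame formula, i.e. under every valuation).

F4

This is the axiom for a generalized confluence (Geach) condition; its first-order frame correspondent is \forall x \forall y \forall z ((x R^2 y \wedge xRz) \to \exists w (yRw \wedge z = w)).
F1: fails — vR²x, vRw but no t with xRt and w=t.
F2: fails — w0R²w1, w0Rw2 but no w with w1Rw and w2=w.
F3: fails — sR²t, sRu but no w with tRw and u=w.
F4: ✓.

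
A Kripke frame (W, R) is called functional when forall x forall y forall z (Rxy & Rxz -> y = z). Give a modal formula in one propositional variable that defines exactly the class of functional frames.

A defining formula is ◇s → □s (the CD axiom).
Suppose ◇s→□s is valid. Take Rxy, Rxz and set V(s)={y}. Then ◇s at x, so □s at x, so s at z, i.e. z=y.

◇s → □s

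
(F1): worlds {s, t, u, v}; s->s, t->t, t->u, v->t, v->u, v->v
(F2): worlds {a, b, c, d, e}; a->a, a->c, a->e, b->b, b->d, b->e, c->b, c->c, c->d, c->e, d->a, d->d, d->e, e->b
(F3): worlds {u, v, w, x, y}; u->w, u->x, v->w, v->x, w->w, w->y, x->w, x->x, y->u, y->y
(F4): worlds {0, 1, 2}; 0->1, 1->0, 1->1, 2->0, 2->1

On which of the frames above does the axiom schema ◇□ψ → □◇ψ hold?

The schema corresponds to convergence: ∀x ∀y ∀z (Rxy ∧ Rxz → ∃w (Ryw ∧ Rzw)).
(F1): fails — Rtt and Rtu but t and u have no common successor.
(F2): fails — Rae and Raa but e and a have no common successor.
(F3): fails — Ryy and Ryu but y and u have no common successor.
(F4): satisfies the condition.
Valid on: (F4).

(F4)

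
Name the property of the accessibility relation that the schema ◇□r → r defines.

symmetry

Equivalently (dual form): r → □◇r.
Suppose r→□◇r is valid. Take Rxy and set V(r)={x}. Then r at x, so □◇r at x, so ◇r at y, so some z with Ryz has r; z=x, i.e. Ryx.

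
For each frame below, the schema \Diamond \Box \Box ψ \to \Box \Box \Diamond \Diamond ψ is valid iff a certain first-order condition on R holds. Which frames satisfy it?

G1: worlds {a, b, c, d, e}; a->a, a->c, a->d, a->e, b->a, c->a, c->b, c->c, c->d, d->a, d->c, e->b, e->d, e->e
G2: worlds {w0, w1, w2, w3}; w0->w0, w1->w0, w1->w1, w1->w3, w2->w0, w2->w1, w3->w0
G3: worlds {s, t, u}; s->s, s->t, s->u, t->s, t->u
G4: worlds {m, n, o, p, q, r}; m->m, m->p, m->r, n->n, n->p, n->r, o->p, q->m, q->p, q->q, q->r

Frame correspondent (Sahlqvist): \forall x \forall y \forall z ((xRy \wedge x R^2 z) \to \exists w (y R^2 w \wedge z R^2 w)) — i.e. a generalized confluence (Geach) condition.
G1: holds.
G2: holds.
G3: fails — sRs, sR²u but no w with sR²w and uR²w.
G4: fails — mRm, mR²p but no w with mR²w and pR²w.
Valid on: G1, G2.

G1, G2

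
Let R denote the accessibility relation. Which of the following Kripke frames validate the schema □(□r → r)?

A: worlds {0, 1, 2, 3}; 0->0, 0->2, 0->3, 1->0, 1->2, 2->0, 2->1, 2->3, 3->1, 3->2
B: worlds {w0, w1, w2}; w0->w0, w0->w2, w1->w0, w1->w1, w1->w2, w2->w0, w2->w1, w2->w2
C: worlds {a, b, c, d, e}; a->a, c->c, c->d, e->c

B

Frame correspondent (Sahlqvist): ∀x ∀y (Rxy → Ryy) — i.e. shift-reflexivity.
A: fails — R32 but not R22.
B: ✓.
C: fails — Rcd but not Rdd.
Valid on: B.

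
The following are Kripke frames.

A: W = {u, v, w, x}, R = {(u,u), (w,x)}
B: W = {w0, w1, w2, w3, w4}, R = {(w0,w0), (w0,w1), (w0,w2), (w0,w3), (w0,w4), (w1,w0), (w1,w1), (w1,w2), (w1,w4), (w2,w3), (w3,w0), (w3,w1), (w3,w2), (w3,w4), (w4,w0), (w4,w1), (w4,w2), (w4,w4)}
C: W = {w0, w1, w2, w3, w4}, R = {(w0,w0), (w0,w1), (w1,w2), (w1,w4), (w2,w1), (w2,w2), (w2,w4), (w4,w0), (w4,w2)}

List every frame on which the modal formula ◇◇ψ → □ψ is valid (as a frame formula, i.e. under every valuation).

A

Frame correspondent (Sahlqvist): ∀x ∀y ∀z ((xR²y ∧ xRz) → ∃w (y = w ∧ z = w)) — i.e. a generalized confluence (Geach) condition.
A: satisfies the condition.
B: fails — w0R²w0, w0Rw1 but w0 ≠ w1.
C: fails — w0R²w0, w0Rw1 but w0 ≠ w1.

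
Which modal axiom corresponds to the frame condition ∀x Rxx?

□r → r

A defining formula is □r → r (the T axiom).
Suppose □r→r is valid. At any x set V(r)={w : Rxw}. Then □r holds at x, so r holds at x, i.e. Rxx.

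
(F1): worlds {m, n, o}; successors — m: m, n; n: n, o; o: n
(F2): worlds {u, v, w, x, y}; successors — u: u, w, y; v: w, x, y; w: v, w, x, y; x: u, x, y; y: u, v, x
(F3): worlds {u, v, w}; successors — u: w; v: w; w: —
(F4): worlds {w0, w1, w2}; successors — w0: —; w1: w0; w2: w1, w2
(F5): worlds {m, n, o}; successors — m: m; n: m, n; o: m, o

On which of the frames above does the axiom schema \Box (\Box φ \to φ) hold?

This is the axiom for shift-reflexivity; its first-order frame correspondent is \forall x \forall y (Rxy \to Ryy).
(F1): fails — Rno but not Roo.
(F2): fails — Rwy but not Ryy.
(F3): fails — Ruw but not Rww.
(F4): fails — Rw1w0 but not Rw0w0.
(F5): holds.
Valid on: (F5).

(F5)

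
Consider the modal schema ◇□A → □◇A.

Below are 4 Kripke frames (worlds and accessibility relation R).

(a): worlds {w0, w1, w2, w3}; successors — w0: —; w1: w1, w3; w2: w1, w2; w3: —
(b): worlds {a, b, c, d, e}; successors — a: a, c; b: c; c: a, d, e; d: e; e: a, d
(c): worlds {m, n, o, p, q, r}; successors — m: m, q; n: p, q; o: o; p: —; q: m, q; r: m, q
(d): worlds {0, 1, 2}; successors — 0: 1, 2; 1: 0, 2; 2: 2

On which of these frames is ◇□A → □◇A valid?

The schema corresponds to convergence: ∀x ∀y ∀z (Rxy ∧ Rxz → ∃w (Ryw ∧ Rzw)).
(a): fails — Rw1w1 and Rw1w3 but w1 and w3 have no common successor.
(b): fails — Rcd and Rce but d and e have no common successor.
(c): fails — Rnq and Rnp but q and p have no common successor.
(d): holds.

(d)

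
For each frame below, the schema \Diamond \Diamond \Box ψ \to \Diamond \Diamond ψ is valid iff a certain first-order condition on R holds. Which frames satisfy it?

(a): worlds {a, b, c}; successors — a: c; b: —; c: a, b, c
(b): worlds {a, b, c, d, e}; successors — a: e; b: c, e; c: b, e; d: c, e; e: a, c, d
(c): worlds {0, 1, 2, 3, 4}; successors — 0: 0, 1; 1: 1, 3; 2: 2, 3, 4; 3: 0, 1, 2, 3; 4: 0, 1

The schema corresponds to a generalized confluence (Geach) condition: \forall x \forall y (x R^2 y \to \exists w (yRw \wedge x R^2 w)).
(a): fails — aR²b but no w with bRw and aR²w.
(b): fails — aR²a but no w with aRw and aR²w.
(c): satisfies the condition.

(c)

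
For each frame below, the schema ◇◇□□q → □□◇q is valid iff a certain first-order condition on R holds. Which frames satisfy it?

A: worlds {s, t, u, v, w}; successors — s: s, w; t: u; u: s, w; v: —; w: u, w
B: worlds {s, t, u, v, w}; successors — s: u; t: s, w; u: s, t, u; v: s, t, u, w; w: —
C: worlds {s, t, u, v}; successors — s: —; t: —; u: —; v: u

Frame correspondent (Sahlqvist): ∀x ∀y ∀z ((xR²y ∧ xR²z) → ∃w (yR²w ∧ zRw)) — i.e. a generalized confluence (Geach) condition.
A: condition met.
B: fails — sR²t, sR²t but no w* with tR²w* and tRw*.
C: condition met.
Valid on: A, C.

A, C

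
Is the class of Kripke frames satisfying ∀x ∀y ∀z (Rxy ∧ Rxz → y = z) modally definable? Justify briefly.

Definable; ◇p → □p defines it

The condition is partial functionality. A defining modal formula is ◇p → □p.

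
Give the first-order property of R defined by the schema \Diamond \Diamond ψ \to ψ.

This is a Sahlqvist (Geach-type) schema ◇^2□^0ψ → □^0◇^0ψ.
Minimal-valuation argument: fix x; take any y with xR^2y and any z with xR^0z. Set V(ψ) to the set of worlds R-reachable from y in exactly 0 steps. Then □^0ψ holds at y, so the antecedent holds at x; validity forces ◇^0ψ at z, giving a w with zR^0w and yR^0w.
First-order correspondent: \forall x \forall y (x R^2 y \to \exists w (y = w \wedge x = w)).

\forall x \forall y (x R^2 y \to \exists w (y = w \wedge x = w))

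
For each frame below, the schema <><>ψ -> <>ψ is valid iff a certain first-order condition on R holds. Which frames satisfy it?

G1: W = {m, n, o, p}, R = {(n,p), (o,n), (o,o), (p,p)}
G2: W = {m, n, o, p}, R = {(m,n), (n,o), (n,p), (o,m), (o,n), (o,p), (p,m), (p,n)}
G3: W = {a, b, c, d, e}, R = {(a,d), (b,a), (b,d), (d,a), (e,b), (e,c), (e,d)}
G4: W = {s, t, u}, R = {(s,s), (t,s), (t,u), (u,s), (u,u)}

This is the axiom for transitivity; its first-order frame correspondent is forall x forall y forall z (Rxy & Ryz -> Rxz).
G1: fails — Ron and Rnp but not Rop.
G2: fails — Ron and Rno but not Roo.
G3: fails — Reb and Rba but not Rea.
G4: ✓.

G4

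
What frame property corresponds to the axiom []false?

Emptiness of R

□⊥ is valid iff no world has any successor (otherwise □⊥ fails at any world with one).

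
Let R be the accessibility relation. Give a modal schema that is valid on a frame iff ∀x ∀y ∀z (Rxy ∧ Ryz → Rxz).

□ψ → □□ψ

A defining formula is □ψ → □□ψ (the 4 axiom).
Suppose □ψ→□□ψ is valid. Take Rxy, Ryz and set V(ψ)={w : Rxw}. Then □ψ at x, so □□ψ at x, so □ψ at y, so ψ at z, i.e. Rxz.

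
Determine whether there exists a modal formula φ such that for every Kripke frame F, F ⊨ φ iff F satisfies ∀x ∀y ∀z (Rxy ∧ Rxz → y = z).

Yes, by ◇q → □q

Yes: it is partial functionality, defined by the CD schema ◇q → □q.
Suppose ◇q→□q is valid. Take Rxy, Rxz and set V(q)={y}. Then ◇q at x, so □q at x, so q at z, i.e. z=y.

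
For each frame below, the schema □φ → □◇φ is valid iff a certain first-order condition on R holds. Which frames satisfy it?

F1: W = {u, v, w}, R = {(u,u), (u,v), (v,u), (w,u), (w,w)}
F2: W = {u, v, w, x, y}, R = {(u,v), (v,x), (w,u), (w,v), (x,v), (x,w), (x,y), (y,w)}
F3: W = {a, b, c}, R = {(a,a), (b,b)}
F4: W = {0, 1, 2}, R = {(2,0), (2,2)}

F1, F3

The schema corresponds to a generalized confluence (Geach) condition: ∀x ∀z (xRz → ∃w (xRw ∧ zRw)).
F1: ✓.
F2: fails — uRv but no t with uRt and vRt.
F3: ✓.
F4: fails — 2R0 but no w with 2Rw and 0Rw.
Valid on: F1, F3.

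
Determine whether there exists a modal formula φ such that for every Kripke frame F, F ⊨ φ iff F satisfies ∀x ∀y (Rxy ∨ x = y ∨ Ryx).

Modal frame validity is preserved under disjoint unions.
Take 2 disjoint single-world reflexive frames: each is trivially connected, but their disjoint union has 2 worlds with no edge between distinct components, so it is not connected.
So the class is not modally definable.

Not modally definable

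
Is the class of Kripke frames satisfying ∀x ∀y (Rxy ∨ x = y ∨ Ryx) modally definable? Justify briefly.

No

Any modally definable frame class is closed under disjoint unions.
Take 2 disjoint single-world reflexive frames: each is trivially connected, but their disjoint union has 2 worlds with no edge between distinct components, so it is not connected.
So no modal formula (or set of formulas) defines exactly the connected frames.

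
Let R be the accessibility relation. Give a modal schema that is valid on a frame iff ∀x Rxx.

□p → p

This is reflexivity; the standard corresponding axiom is T: □p → p.
Suppose □p→p is valid. At any x set V(p)={w : Rxw}. Then □p holds at x, so p holds at x, i.e. Rxx.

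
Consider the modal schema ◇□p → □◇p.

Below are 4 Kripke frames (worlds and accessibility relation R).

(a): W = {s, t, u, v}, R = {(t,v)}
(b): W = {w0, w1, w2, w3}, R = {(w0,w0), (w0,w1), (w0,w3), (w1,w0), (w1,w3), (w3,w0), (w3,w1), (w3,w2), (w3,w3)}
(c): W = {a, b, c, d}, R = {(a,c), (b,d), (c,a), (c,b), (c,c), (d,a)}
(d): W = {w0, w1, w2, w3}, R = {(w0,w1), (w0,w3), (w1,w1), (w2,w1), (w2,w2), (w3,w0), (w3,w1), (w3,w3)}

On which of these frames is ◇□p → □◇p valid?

(d)

Frame correspondent (Sahlqvist): ∀x ∀y ∀z (Rxy ∧ Rxz → ∃w (Ryw ∧ Rzw)) — i.e. convergence.
(a): fails — Rtv and Rtv but v and v have no common successor.
(b): fails — Rw3w1 and Rw3w2 but w1 and w2 have no common successor.
(c): fails — Rcc and Rcb but c and b have no common successor.
(d): condition met.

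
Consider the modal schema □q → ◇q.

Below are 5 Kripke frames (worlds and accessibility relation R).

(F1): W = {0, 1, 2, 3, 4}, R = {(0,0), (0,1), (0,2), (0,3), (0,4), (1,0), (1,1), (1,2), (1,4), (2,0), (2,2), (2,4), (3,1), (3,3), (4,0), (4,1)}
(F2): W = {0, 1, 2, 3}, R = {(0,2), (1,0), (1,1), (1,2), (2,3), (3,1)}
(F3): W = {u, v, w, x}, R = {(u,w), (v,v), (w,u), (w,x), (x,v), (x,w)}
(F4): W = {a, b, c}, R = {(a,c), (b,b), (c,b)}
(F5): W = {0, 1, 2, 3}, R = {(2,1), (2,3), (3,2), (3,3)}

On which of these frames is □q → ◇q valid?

The schema corresponds to seriality: ∀x ∃y Rxy.
(F1): holds.
(F2): holds.
(F3): holds.
(F4): holds.
(F5): fails — world 0 has no successor.

(F1), (F2), (F3), (F4)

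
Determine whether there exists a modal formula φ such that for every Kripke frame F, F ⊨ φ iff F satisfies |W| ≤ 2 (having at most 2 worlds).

No — not modally definable

Modal frame validity is preserved under disjoint unions.
Any modal formula valid on each of 3 disjoint one-world frames is valid on their disjoint union (validity is preserved under disjoint unions). Each one-world frame has |W|=1≤2, but the union has |W|=3.
So no modal formula (or set of formulas) defines exactly the |W|≤2 frames.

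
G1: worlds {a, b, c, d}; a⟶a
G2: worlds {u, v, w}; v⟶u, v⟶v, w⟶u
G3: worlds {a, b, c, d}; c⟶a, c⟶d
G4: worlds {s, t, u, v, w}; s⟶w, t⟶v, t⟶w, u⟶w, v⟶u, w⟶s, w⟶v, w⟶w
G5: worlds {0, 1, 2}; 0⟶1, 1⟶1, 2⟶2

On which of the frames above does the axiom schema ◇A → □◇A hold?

G1, G5

The schema corresponds to the Euclidean property: ∀x ∀y ∀z (Rxy ∧ Rxz → Ryz).
G1: condition met.
G2: fails — Rvu and Rvu but not Ruu.
G3: fails — Rca and Rca but not Raa.
G4: fails — Rtv and Rtv but not Rvv.
G5: condition met.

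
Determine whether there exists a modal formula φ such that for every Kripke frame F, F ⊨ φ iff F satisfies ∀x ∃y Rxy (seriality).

The condition is seriality. A defining modal formula is □q → ◇q.
Suppose □q→◇q is valid. At any x set V(q)=W. Then □q at x, so ◇q at x, so x has a successor.

Yes — defined by □q → ◇q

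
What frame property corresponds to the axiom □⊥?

This is the Ver axiom.
Its frame correspondent is emptiness of R — ∀x ∀y ¬Rxy.

Emptiness of R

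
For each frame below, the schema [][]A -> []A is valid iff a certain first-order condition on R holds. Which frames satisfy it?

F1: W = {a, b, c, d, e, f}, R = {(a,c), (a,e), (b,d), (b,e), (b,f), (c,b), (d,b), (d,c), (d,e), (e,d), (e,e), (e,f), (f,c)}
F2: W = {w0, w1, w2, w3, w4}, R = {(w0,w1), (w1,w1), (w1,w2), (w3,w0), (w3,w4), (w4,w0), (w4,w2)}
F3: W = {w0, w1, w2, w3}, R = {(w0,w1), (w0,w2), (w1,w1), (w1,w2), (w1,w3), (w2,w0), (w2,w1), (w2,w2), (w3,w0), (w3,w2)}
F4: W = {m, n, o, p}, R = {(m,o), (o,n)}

This is the axiom for density; its first-order frame correspondent is forall x forall y (Rxy -> exists z (Rxz & Rzy)).
F1: fails — Rdc but no z with Rdz and Rzc.
F2: fails — Rw4w2 but no z with Rw4z and Rzw2.
F3: ✓.
F4: fails — Ron but no z with Roz and Rzn.

F3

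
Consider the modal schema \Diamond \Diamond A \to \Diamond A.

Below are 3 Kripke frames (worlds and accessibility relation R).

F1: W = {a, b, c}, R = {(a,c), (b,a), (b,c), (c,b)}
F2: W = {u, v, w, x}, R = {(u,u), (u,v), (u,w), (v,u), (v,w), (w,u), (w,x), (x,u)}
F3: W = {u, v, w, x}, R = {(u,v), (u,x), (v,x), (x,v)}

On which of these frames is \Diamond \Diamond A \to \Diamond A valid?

The schema corresponds to a generalized confluence (Geach) condition: \forall x \forall y (x R^2 y \to \exists w (y = w \wedge xRw)).
F1: fails — aR²b but no w with b=w and aRw.
F2: fails — uR²x but no t with x=t and uRt.
F3: fails — vR²v but no t with v=t and vRt.
Valid on no frame.

none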